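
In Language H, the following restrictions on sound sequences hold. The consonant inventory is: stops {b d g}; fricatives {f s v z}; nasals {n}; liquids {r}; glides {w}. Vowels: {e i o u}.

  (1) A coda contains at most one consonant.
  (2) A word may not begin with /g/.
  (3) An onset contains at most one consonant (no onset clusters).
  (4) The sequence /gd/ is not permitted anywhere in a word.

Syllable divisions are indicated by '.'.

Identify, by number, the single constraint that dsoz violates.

dsoz: syllable 1 onset /ds/ has 2 consonants (> 1).
This is a violation of constraint 3: "An onset contains at most one consonant (no onset clusters)."
The remaining constraints (1, 2, 4) are satisfied.

3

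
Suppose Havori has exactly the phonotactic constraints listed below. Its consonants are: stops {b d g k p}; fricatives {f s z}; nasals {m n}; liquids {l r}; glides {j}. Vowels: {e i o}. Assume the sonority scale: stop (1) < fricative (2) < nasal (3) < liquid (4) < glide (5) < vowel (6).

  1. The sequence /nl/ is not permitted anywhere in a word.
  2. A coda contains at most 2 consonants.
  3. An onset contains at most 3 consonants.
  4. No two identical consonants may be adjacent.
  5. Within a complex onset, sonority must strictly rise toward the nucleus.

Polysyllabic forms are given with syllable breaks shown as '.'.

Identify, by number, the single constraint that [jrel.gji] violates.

5

[jrel.gji]: syllable 1 onset /jr/: /j/ (glide, 5) → /r/ (liquid, 4) does not rise.
This is a violation of constraint 5: "Within a complex onset, sonority must strictly rise toward the nucleus."
The remaining constraints (1, 2, 3, 4) are satisfied.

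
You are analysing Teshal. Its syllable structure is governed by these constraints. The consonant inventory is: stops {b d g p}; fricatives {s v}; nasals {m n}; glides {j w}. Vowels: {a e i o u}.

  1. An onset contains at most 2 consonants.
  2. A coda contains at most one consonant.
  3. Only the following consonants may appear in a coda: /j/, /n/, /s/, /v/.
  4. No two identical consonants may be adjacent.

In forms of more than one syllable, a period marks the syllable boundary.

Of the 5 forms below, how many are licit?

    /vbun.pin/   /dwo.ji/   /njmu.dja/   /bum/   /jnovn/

2

/vbun.pin/ — σ1 onset /vb/ (2C), coda /n/ ok; σ2 onset /p/, coda /n/ ok → licit
/dwo.ji/ — σ1 onset /dw/ (2C), coda /∅/ ok; σ2 onset /j/, coda /∅/ ok → licit
/njmu.dja/ — violates constraint 1: syllable 1 onset /njm/ has 3 consonants (> 2) → illicit
/bum/ — violates constraint 3: syllable 1 coda contains /m/, which is not a licensed coda consonant → illicit
/jnovn/ — violates constraint 2: syllable 1 coda /vn/ has 2 consonants (> 1) → illicit
Licit: /vbun.pin/, /dwo.ji/ → 2.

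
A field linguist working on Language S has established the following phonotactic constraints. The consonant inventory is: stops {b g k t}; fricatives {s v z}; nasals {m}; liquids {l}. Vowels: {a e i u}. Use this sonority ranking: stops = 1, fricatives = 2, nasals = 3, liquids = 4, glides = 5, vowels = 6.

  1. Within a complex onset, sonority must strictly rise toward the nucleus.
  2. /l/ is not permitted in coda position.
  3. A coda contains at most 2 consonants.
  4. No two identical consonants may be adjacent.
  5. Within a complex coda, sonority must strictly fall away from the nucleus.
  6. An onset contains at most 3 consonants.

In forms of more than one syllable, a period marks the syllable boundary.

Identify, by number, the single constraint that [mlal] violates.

[mlal]: syllable 1 coda contains /l/.
This is a violation of constraint 2: "/l/ is not permitted in coda position."
The remaining constraints (1, 3, 4, 5, 6) are satisfied.

2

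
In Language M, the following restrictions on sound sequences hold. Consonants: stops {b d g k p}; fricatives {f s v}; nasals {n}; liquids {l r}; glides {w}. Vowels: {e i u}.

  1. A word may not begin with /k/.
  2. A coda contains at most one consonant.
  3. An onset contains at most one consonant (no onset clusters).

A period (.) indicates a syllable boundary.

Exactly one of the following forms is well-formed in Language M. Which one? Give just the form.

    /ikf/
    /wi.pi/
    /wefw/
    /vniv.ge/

/ikf/ — violates constraint 2: syllable 1 coda /kf/ has 2 consonants (> 1) → ill-formed
/wi.pi/ — σ1 onset /w/, coda /∅/ ok; σ2 onset /p/, coda /∅/ ok → well-formed
/wefw/ — violates constraint 2: syllable 1 coda /fw/ has 2 consonants (> 1) → ill-formed
/vniv.ge/ — violates constraint 3: syllable 1 onset /vn/ has 2 consonants (> 1) → ill-formed

/wi.pi/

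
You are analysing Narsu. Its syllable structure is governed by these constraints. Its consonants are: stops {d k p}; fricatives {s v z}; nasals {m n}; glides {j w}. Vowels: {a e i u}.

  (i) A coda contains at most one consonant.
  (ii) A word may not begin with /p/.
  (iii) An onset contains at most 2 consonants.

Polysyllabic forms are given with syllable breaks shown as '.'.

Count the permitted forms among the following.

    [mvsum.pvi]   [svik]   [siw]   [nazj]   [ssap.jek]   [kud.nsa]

[mvsum.pvi] — violates constraint (iii): syllable 1 onset /mvs/ has 3 consonants (> 2) → not permitted
[svik] — σ1 onset /sv/ (2C), coda /k/ ok → permitted
[siw] — σ1 onset /s/, coda /w/ ok → permitted
[nazj] — violates constraint (i): syllable 1 coda /zj/ has 2 consonants (> 1) → not permitted
[ssap.jek] — σ1 onset /ss/ (2C), coda /p/ ok; σ2 onset /j/, coda /k/ ok → permitted
[kud.nsa] — σ1 onset /k/, coda /d/ ok; σ2 onset /ns/ (2C), coda /∅/ ok → permitted
Permitted: [svik], [siw], [ssap.jek], [kud.nsa] → 4.

4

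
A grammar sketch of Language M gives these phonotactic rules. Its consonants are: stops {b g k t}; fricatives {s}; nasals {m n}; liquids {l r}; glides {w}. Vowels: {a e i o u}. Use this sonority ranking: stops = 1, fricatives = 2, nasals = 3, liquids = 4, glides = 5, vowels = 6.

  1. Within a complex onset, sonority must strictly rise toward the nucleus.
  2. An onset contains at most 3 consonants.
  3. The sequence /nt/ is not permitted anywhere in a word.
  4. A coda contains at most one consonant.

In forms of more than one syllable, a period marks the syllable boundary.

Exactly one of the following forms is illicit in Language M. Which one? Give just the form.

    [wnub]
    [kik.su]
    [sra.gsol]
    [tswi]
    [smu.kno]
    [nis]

[wnub] — violates constraint 1: syllable 1 onset /wn/: /w/ (glide, 5) → /n/ (nasal, 3) does not rise → illicit
[kik.su] — σ1 onset /k/, coda /k/ ok; σ2 onset /s/, coda /∅/ ok → licit
[sra.gsol] — σ1 onset /sr/ (2→4 rises), coda /∅/ ok; σ2 onset /gs/ (1→2 rises), coda /l/ ok → licit
[tswi] — σ1 onset /tsw/ (1→2→5 rises), coda /∅/ ok → licit
[smu.kno] — σ1 onset /sm/ (2→3 rises), coda /∅/ ok; σ2 onset /kn/ (1→3 rises), coda /∅/ ok → licit
[nis] — σ1 onset /n/, coda /s/ ok → licit

[wnub]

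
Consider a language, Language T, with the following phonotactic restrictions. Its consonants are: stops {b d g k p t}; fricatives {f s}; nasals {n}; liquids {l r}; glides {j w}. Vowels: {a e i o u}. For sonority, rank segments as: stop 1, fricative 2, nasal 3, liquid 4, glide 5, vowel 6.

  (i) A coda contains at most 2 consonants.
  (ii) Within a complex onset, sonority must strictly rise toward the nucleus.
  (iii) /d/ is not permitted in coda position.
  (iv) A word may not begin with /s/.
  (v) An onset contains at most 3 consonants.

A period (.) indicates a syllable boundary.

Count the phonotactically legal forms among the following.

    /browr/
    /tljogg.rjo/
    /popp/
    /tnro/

/browr/ — σ1 onset /br/ (1→4 rises), coda /wr/ (2C) ok → phonotactically legal
/tljogg.rjo/ — σ1 onset /tlj/ (1→4→5 rises), coda /gg/ (2C) ok; σ2 onset /rj/ (4→5 rises), coda /∅/ ok → phonotactically legal
/popp/ — σ1 onset /p/, coda /pp/ (2C) ok → phonotactically legal
/tnro/ — σ1 onset /tnr/ (1→3→4 rises), coda /∅/ ok → phonotactically legal
Phonotactically legal: /browr/, /tljogg.rjo/, /popp/, /tnro/ → 4.

4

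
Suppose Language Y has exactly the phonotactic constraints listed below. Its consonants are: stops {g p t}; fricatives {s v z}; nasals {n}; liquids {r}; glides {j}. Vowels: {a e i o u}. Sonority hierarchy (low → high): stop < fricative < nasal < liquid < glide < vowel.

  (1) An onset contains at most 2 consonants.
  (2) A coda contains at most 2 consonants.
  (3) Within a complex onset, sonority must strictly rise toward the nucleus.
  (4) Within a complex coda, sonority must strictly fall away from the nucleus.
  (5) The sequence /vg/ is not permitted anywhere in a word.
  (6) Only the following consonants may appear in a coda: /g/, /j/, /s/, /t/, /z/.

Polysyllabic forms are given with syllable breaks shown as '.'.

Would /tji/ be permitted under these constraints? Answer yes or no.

/tji/ — σ1 onset /tj/ (1→5 rises), coda /∅/ ok → permitted

yes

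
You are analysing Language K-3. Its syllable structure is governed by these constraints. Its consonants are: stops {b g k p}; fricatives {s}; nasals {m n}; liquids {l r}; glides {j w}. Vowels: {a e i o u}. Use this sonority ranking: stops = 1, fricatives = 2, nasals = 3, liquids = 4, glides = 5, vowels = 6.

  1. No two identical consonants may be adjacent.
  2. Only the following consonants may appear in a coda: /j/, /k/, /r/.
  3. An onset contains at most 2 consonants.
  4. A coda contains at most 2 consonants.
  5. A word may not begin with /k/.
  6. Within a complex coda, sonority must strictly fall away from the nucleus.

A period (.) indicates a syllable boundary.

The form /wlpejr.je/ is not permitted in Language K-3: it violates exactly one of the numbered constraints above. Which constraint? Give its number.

3

/wlpejr.je/: syllable 1 onset /wlp/ has 3 consonants (> 2).
This is a violation of constraint 3: "An onset contains at most 2 consonants."
The remaining constraints (1, 2, 4, 5, 6) are satisfied.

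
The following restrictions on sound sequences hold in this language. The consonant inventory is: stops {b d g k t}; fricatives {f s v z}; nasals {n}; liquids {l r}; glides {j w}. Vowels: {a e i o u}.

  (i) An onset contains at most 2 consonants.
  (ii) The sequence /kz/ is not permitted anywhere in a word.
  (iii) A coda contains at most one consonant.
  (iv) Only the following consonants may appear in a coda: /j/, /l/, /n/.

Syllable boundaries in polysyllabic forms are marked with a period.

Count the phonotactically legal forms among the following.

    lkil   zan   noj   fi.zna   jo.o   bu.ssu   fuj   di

lkil — σ1 onset /lk/ (2C), coda /l/ ok → phonotactically legal
zan — σ1 onset /z/, coda /n/ ok → phonotactically legal
noj — σ1 onset /n/, coda /j/ ok → phonotactically legal
fi.zna — σ1 onset /f/, coda /∅/ ok; σ2 onset /zn/ (2C), coda /∅/ ok → phonotactically legal
jo.o — σ1 onset /j/, coda /∅/ ok; σ2 onset /∅/, coda /∅/ ok → phonotactically legal
bu.ssu — σ1 onset /b/, coda /∅/ ok; σ2 onset /ss/ (2C), coda /∅/ ok → phonotactically legal
fuj — σ1 onset /f/, coda /j/ ok → phonotactically legal
di — σ1 onset /d/, coda /∅/ ok → phonotactically legal
Phonotactically legal: lkil, zan, noj, fi.zna, jo.o, bu.ssu, fuj, di → 8.

8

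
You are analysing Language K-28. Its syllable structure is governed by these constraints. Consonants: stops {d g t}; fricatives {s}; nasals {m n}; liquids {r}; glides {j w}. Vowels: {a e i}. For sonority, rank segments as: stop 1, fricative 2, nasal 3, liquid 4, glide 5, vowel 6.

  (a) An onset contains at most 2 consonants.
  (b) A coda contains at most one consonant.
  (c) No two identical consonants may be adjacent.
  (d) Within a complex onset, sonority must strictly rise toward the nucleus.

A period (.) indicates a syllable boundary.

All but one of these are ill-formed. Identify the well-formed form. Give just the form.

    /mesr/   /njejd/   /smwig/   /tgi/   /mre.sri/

/mre.sri/

/mesr/ — violates constraint (b): syllable 1 coda /sr/ has 2 consonants (> 1) → ill-formed
/njejd/ — violates constraint (b): syllable 1 coda /jd/ has 2 consonants (> 1) → ill-formed
/smwig/ — violates constraint (a): syllable 1 onset /smw/ has 3 consonants (> 2) → ill-formed
/tgi/ — violates constraint (d): syllable 1 onset /tg/: /t/ (stop, 1) → /g/ (stop, 1) does not rise → ill-formed
/mre.sri/ — σ1 onset /mr/ (3→4 rises), coda /∅/ ok; σ2 onset /sr/ (2→4 rises), coda /∅/ ok → well-formed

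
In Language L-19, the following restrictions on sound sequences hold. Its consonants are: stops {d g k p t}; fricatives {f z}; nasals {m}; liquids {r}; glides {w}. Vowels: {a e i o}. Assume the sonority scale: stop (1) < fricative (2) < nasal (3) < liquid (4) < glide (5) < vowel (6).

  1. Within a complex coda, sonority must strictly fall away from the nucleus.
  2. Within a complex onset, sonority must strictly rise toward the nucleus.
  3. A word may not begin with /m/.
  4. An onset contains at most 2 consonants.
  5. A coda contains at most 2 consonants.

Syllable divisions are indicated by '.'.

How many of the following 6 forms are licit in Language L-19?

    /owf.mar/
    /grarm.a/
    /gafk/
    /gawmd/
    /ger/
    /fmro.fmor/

/owf.mar/ — σ1 onset /∅/, coda /wf/ (5→2 falls) ok; σ2 onset /m/, coda /r/ ok → licit
/grarm.a/ — σ1 onset /gr/ (1→4 rises), coda /rm/ (4→3 falls) ok; σ2 onset /∅/, coda /∅/ ok → licit
/gafk/ — σ1 onset /g/, coda /fk/ (2→1 falls) ok → licit
/gawmd/ — violates constraint 5: syllable 1 coda /wmd/ has 3 consonants (> 2) → illicit
/ger/ — σ1 onset /g/, coda /r/ ok → licit
/fmro.fmor/ — violates constraint 4: syllable 1 onset /fmr/ has 3 consonants (> 2) → illicit
Licit: /owf.mar/, /grarm.a/, /gafk/, /ger/ → 4.

4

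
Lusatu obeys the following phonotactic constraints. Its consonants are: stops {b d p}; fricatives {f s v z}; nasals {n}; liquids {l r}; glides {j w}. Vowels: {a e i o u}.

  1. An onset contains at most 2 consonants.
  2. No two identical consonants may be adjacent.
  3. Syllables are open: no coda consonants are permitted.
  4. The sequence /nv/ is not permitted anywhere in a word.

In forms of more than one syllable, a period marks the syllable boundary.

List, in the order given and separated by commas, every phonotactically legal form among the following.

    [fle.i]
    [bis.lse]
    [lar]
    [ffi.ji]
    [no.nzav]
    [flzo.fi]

[fle.i] — σ1 onset /fl/ (2C), coda /∅/ ok; σ2 onset /∅/, coda /∅/ ok → phonotactically legal
[bis.lse] — violates constraint 3: syllable 1 coda /s/ has 1 consonant (> 0) → phonotactically illegal
[lar] — violates constraint 3: syllable 1 coda /r/ has 1 consonant (> 0) → phonotactically illegal
[ffi.ji] — violates constraint 2: adjacent identical consonants /ff/ → phonotactically illegal
[no.nzav] — violates constraint 3: syllable 2 coda /v/ has 1 consonant (> 0) → phonotactically illegal
[flzo.fi] — violates constraint 1: syllable 1 onset /flz/ has 3 consonants (> 2) → phonotactically illegal

[fle.i]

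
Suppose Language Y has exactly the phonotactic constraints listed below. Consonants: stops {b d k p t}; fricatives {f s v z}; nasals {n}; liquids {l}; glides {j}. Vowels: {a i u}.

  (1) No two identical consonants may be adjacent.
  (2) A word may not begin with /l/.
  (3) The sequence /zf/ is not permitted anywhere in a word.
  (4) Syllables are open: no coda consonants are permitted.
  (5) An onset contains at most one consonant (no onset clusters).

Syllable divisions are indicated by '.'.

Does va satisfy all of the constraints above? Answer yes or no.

va — σ1 onset /v/, coda /∅/ ok → permitted

yes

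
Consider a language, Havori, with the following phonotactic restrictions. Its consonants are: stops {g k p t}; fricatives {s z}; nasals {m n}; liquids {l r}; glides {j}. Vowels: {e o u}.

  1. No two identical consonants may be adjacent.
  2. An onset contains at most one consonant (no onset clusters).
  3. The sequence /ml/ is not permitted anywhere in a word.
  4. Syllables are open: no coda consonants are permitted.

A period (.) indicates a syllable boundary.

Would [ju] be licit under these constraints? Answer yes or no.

yes

[ju] — σ1 onset /j/, coda /∅/ ok → licit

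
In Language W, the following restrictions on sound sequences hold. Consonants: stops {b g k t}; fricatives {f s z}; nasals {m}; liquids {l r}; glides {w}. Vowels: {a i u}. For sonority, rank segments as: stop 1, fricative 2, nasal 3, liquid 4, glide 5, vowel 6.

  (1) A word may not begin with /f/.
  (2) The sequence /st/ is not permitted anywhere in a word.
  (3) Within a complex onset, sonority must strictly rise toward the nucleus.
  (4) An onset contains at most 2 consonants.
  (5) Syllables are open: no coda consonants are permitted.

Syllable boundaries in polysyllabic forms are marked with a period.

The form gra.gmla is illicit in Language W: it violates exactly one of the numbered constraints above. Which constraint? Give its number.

gra.gmla: syllable 2 onset /gml/ has 3 consonants (> 2).
This is a violation of constraint 4: "An onset contains at most 2 consonants."
The remaining constraints (1, 2, 3, 5) are satisfied.

4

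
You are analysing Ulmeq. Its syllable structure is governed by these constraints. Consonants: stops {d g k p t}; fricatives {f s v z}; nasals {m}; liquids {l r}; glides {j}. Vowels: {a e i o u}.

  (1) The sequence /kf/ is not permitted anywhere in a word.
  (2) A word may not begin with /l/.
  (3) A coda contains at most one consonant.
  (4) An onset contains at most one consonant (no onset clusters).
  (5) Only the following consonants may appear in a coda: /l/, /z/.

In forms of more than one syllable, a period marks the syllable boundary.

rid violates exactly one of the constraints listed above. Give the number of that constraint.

rid: syllable 1 coda contains /d/, which is not a licensed coda consonant.
This is a violation of constraint 5: "Only the following consonants may appear in a coda: /l/, /z/."
The remaining constraints (1, 2, 3, 4) are satisfied.

5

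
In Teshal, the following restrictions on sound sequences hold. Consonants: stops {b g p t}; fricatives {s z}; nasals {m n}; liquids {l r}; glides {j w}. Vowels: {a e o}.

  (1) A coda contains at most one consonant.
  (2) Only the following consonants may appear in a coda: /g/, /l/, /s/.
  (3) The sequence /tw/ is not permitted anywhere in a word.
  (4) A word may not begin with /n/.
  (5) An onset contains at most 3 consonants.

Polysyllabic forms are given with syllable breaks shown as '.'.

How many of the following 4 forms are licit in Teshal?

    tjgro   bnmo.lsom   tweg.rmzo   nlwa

0

tjgro — violates constraint 5: syllable 1 onset /tjgr/ has 4 consonants (> 3) → illicit
bnmo.lsom — violates constraint 2: syllable 2 coda contains /m/, which is not a licensed coda consonant → illicit
tweg.rmzo — violates constraint 3: contains banned sequence /tw/ → illicit
nlwa — violates constraint 4: word begins with /n/ → illicit
No form is licit → 0.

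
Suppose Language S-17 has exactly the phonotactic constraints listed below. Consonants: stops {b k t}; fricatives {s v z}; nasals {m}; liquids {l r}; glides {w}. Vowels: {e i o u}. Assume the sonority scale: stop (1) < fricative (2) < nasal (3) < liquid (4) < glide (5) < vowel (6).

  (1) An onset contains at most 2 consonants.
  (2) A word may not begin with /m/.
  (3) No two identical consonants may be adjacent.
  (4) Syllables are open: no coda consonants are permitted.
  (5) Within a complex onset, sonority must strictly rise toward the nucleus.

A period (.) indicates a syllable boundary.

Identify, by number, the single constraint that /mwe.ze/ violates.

2

/mwe.ze/: word begins with /m/.
This is a violation of constraint 2: "A word may not begin with /m/."
The remaining constraints (1, 3, 4, 5) are satisfied.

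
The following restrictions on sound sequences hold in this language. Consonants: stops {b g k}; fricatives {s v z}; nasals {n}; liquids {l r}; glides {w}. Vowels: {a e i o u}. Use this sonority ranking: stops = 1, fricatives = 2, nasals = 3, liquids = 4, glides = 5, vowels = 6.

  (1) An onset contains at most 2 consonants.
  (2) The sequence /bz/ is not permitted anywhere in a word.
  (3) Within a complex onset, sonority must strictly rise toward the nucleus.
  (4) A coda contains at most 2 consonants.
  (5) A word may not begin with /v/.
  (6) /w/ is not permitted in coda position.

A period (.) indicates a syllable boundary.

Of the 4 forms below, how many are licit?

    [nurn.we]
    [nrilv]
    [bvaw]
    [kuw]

[nurn.we] — σ1 onset /n/, coda /rn/ (2C) ok; σ2 onset /w/, coda /∅/ ok → licit
[nrilv] — σ1 onset /nr/ (3→4 rises), coda /lv/ (2C) ok → licit
[bvaw] — violates constraint 6: syllable 1 coda contains /w/ → illicit
[kuw] — violates constraint 6: syllable 1 coda contains /w/ → illicit
Licit: [nurn.we], [nrilv] → 2.

2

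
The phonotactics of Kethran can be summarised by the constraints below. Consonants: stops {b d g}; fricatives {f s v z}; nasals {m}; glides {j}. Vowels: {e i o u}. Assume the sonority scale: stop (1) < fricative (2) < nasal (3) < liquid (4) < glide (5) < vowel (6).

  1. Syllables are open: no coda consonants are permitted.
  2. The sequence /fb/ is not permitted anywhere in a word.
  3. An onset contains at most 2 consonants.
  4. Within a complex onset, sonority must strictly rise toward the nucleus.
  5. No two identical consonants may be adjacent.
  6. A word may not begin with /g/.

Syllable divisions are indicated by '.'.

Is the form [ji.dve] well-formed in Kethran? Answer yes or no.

[ji.dve] — σ1 onset /j/, coda /∅/ ok; σ2 onset /dv/ (1→2 rises), coda /∅/ ok → well-formed

yes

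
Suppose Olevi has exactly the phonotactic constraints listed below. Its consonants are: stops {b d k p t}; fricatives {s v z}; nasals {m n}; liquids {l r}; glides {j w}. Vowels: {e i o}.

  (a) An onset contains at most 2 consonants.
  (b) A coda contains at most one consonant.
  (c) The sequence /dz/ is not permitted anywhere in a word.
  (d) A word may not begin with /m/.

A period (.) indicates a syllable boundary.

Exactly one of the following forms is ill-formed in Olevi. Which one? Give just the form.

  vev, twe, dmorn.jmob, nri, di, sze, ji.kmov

dmorn.jmob

vev — σ1 onset /v/, coda /v/ ok → well-formed
twe — σ1 onset /tw/ (2C), coda /∅/ ok → well-formed
dmorn.jmob — violates constraint (b): syllable 1 coda /rn/ has 2 consonants (> 1) → ill-formed
nri — σ1 onset /nr/ (2C), coda /∅/ ok → well-formed
di — σ1 onset /d/, coda /∅/ ok → well-formed
sze — σ1 onset /sz/ (2C), coda /∅/ ok → well-formed
ji.kmov — σ1 onset /j/, coda /∅/ ok; σ2 onset /km/ (2C), coda /v/ ok → well-formed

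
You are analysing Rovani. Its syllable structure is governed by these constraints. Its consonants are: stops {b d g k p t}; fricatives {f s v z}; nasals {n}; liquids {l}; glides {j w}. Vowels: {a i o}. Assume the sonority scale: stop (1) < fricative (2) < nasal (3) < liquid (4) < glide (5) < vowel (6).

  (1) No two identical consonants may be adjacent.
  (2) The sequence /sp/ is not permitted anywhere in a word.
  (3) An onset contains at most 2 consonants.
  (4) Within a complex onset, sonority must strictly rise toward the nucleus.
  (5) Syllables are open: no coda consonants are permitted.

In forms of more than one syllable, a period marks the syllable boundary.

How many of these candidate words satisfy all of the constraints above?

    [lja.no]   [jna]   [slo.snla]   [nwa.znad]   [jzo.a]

1

[lja.no] — σ1 onset /lj/ (4→5 rises), coda /∅/ ok; σ2 onset /n/, coda /∅/ ok → phonotactically legal
[jna] — violates constraint 4: syllable 1 onset /jn/: /j/ (glide, 5) → /n/ (nasal, 3) does not rise → phonotactically illegal
[slo.snla] — violates constraint 3: syllable 2 onset /snl/ has 3 consonants (> 2) → phonotactically illegal
[nwa.znad] — violates constraint 5: syllable 2 coda /d/ has 1 consonant (> 0) → phonotactically illegal
[jzo.a] — violates constraint 4: syllable 1 onset /jz/: /j/ (glide, 5) → /z/ (fricative, 2) does not rise → phonotactically illegal
Phonotactically legal: [lja.no] → 1.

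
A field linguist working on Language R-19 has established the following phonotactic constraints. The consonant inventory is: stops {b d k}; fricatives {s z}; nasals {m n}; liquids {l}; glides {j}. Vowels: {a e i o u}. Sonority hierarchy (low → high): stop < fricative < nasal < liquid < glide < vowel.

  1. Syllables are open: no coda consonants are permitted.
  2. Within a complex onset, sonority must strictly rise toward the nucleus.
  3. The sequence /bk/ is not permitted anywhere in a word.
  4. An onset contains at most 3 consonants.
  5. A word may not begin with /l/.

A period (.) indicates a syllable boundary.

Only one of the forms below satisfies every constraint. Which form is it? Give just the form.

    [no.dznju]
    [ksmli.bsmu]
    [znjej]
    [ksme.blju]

[no.dznju] — violates constraint 4: syllable 2 onset /dznj/ has 4 consonants (> 3) → ill-formed
[ksmli.bsmu] — violates constraint 4: syllable 1 onset /ksml/ has 4 consonants (> 3) → ill-formed
[znjej] — violates constraint 1: syllable 1 coda /j/ has 1 consonant (> 0) → ill-formed
[ksme.blju] — σ1 onset /ksm/ (1→2→3 rises), coda /∅/ ok; σ2 onset /blj/ (1→4→5 rises), coda /∅/ ok → well-formed

[ksme.blju]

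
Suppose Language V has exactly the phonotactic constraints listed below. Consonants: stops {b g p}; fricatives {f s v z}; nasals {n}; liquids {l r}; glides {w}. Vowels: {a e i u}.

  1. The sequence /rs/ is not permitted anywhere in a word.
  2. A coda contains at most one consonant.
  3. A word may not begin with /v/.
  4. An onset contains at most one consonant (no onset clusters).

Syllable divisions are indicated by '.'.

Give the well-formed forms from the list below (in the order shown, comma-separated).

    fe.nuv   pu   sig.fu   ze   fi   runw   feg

fe.nuv, pu, sig.fu, ze, fi, feg

fe.nuv — σ1 onset /f/, coda /∅/ ok; σ2 onset /n/, coda /v/ ok → well-formed
pu — σ1 onset /p/, coda /∅/ ok → well-formed
sig.fu — σ1 onset /s/, coda /g/ ok; σ2 onset /f/, coda /∅/ ok → well-formed
ze — σ1 onset /z/, coda /∅/ ok → well-formed
fi — σ1 onset /f/, coda /∅/ ok → well-formed
runw — violates constraint 2: syllable 1 coda /nw/ has 2 consonants (> 1) → ill-formed
feg — σ1 onset /f/, coda /g/ ok → well-formed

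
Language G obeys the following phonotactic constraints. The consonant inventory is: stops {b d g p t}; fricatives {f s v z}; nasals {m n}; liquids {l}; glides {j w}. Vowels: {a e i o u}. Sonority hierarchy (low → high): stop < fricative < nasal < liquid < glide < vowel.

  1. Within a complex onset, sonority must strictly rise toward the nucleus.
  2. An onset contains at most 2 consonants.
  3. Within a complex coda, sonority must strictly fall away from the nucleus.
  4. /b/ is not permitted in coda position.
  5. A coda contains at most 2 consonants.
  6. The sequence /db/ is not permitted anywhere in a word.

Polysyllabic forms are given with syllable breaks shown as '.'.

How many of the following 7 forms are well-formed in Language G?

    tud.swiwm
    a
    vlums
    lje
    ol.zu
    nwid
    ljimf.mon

7

tud.swiwm — σ1 onset /t/, coda /d/ ok; σ2 onset /sw/ (2→5 rises), coda /wm/ (5→3 falls) ok → well-formed
a — σ1 onset /∅/, coda /∅/ ok → well-formed
vlums — σ1 onset /vl/ (2→4 rises), coda /ms/ (3→2 falls) ok → well-formed
lje — σ1 onset /lj/ (4→5 rises), coda /∅/ ok → well-formed
ol.zu — σ1 onset /∅/, coda /l/ ok; σ2 onset /z/, coda /∅/ ok → well-formed
nwid — σ1 onset /nw/ (3→5 rises), coda /d/ ok → well-formed
ljimf.mon — σ1 onset /lj/ (4→5 rises), coda /mf/ (3→2 falls) ok; σ2 onset /m/, coda /n/ ok → well-formed
Well-formed: tud.swiwm, a, vlums, lje, ol.zu, nwid, ljimf.mon → 7.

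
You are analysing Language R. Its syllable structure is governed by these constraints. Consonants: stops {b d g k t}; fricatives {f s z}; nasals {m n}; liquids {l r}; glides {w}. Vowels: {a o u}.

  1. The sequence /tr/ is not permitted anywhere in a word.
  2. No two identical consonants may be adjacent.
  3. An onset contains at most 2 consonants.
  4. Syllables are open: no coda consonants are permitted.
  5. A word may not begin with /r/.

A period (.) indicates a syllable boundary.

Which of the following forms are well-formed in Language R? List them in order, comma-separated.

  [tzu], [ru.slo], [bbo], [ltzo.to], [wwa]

[tzu]

[tzu] — σ1 onset /tz/ (2C), coda /∅/ ok → well-formed
[ru.slo] — violates constraint 5: word begins with /r/ → ill-formed
[bbo] — violates constraint 2: adjacent identical consonants /bb/ → ill-formed
[ltzo.to] — violates constraint 3: syllable 1 onset /ltz/ has 3 consonants (> 2) → ill-formed
[wwa] — violates constraint 2: adjacent identical consonants /ww/ → ill-formed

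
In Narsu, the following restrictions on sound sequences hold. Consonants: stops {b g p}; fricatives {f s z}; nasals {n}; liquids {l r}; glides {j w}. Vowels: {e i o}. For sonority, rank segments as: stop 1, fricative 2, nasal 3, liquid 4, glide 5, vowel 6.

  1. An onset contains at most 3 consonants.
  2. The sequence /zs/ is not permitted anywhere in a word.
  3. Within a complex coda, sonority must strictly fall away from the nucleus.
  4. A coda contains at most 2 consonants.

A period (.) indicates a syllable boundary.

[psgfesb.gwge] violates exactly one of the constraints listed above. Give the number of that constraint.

[psgfesb.gwge]: syllable 1 onset /psgf/ has 4 consonants (> 3).
This is a violation of constraint 1: "An onset contains at most 3 consonants."
The remaining constraints (2, 3, 4) are satisfied.

1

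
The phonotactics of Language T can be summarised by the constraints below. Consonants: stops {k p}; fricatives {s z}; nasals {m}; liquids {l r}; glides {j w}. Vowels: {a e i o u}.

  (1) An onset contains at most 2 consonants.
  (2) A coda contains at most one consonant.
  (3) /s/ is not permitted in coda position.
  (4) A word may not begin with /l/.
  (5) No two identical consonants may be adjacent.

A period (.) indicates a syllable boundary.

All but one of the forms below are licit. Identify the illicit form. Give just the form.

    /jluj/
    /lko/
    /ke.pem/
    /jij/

/jluj/ — σ1 onset /jl/ (2C), coda /j/ ok → licit
/lko/ — violates constraint 4: word begins with /l/ → illicit
/ke.pem/ — σ1 onset /k/, coda /∅/ ok; σ2 onset /p/, coda /m/ ok → licit
/jij/ — σ1 onset /j/, coda /j/ ok → licit

/lko/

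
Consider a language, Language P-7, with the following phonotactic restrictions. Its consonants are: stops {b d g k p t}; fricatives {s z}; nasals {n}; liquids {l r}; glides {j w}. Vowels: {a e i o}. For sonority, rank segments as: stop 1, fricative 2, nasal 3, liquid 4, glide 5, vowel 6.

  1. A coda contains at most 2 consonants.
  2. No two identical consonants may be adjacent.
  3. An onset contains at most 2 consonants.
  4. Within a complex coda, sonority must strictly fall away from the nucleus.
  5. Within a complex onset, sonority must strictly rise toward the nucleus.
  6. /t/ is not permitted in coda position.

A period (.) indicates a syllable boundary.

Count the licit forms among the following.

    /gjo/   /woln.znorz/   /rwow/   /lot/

3

/gjo/ — σ1 onset /gj/ (1→5 rises), coda /∅/ ok → licit
/woln.znorz/ — σ1 onset /w/, coda /ln/ (4→3 falls) ok; σ2 onset /zn/ (2→3 rises), coda /rz/ (4→2 falls) ok → licit
/rwow/ — σ1 onset /rw/ (4→5 rises), coda /w/ ok → licit
/lot/ — violates constraint 6: syllable 1 coda contains /t/ → illicit
Licit: /gjo/, /woln.znorz/, /rwow/ → 3.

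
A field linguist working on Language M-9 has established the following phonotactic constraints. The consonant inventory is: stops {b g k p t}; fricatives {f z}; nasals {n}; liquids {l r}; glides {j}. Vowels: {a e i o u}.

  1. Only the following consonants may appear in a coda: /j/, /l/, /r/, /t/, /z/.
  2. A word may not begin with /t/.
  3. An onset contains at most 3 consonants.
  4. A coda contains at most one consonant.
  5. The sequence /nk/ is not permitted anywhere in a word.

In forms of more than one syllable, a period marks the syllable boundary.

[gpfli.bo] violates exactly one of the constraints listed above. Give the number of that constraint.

3

[gpfli.bo]: syllable 1 onset /gpfl/ has 4 consonants (> 3).
This is a violation of constraint 3: "An onset contains at most 3 consonants."
The remaining constraints (1, 2, 4, 5) are satisfied.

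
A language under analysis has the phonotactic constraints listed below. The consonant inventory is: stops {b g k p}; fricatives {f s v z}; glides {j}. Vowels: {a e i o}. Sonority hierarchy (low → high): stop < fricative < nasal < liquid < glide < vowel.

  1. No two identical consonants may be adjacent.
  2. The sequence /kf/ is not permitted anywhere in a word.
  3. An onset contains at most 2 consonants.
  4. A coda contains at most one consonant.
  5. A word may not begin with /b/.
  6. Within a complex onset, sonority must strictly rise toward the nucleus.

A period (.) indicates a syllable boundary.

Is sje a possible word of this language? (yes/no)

yes

sje — σ1 onset /sj/ (2→5 rises), coda /∅/ ok → permitted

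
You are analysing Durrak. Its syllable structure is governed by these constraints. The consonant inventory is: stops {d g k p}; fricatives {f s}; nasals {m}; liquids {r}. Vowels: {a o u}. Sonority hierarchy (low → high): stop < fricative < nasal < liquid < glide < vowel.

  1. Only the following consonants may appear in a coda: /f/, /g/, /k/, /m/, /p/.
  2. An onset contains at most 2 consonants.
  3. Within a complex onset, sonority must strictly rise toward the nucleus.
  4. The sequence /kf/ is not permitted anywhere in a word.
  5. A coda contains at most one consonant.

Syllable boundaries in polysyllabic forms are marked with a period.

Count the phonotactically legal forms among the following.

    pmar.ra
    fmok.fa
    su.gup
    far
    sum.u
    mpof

pmar.ra — violates constraint 1: syllable 1 coda contains /r/, which is not a licensed coda consonant → phonotactically illegal
fmok.fa — violates constraint 4: contains banned sequence /kf/ → phonotactically illegal
su.gup — σ1 onset /s/, coda /∅/ ok; σ2 onset /g/, coda /p/ ok → phonotactically legal
far — violates constraint 1: syllable 1 coda contains /r/, which is not a licensed coda consonant → phonotactically illegal
sum.u — σ1 onset /s/, coda /m/ ok; σ2 onset /∅/, coda /∅/ ok → phonotactically legal
mpof — violates constraint 3: syllable 1 onset /mp/: /m/ (nasal, 3) → /p/ (stop, 1) does not rise → phonotactically illegal
Phonotactically legal: su.gup, sum.u → 2.

2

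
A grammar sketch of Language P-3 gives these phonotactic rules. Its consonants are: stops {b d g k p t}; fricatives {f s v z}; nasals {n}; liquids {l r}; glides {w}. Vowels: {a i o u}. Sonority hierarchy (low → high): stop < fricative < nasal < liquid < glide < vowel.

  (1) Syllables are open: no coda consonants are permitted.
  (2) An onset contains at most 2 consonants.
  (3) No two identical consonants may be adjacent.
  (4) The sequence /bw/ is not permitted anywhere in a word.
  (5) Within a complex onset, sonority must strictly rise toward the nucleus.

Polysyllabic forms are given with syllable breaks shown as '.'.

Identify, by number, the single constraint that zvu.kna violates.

zvu.kna: syllable 1 onset /zv/: /z/ (fricative, 2) → /v/ (fricative, 2) does not rise.
This is a violation of constraint 5: "Within a complex onset, sonority must strictly rise toward the nucleus."
The remaining constraints (1, 2, 3, 4) are satisfied.

5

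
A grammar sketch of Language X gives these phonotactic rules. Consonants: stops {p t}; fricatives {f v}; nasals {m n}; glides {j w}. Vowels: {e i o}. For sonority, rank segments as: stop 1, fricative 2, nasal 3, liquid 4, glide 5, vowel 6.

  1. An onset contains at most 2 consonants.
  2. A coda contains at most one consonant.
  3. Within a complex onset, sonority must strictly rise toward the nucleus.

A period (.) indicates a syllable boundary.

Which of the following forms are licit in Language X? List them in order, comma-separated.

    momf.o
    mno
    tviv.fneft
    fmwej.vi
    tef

tef

momf.o — violates constraint 2: syllable 1 coda /mf/ has 2 consonants (> 1) → illicit
mno — violates constraint 3: syllable 1 onset /mn/: /m/ (nasal, 3) → /n/ (nasal, 3) does not rise → illicit
tviv.fneft — violates constraint 2: syllable 2 coda /ft/ has 2 consonants (> 1) → illicit
fmwej.vi — violates constraint 1: syllable 1 onset /fmw/ has 3 consonants (> 2) → illicit
tef — σ1 onset /t/, coda /f/ ok → licit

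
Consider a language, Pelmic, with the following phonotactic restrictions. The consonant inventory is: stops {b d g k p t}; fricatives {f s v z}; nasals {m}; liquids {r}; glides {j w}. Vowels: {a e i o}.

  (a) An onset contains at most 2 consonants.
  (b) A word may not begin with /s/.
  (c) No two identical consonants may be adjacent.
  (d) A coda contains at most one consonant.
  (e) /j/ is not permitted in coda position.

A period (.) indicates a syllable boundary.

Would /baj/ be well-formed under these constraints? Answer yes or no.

no

/baj/ — violates constraint (e): syllable 1 coda contains /j/ → ill-formed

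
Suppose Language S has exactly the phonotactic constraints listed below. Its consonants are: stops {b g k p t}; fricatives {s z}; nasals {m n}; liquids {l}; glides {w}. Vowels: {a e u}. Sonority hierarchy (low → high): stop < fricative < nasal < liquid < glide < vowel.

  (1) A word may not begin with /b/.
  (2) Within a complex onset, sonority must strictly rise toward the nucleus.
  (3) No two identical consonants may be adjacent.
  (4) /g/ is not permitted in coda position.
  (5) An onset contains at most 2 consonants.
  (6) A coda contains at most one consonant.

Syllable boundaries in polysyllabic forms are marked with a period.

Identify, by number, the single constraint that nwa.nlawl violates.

nwa.nlawl: syllable 2 coda /wl/ has 2 consonants (> 1).
This is a violation of constraint 6: "A coda contains at most one consonant."
The remaining constraints (1, 2, 3, 4, 5) are satisfied.

6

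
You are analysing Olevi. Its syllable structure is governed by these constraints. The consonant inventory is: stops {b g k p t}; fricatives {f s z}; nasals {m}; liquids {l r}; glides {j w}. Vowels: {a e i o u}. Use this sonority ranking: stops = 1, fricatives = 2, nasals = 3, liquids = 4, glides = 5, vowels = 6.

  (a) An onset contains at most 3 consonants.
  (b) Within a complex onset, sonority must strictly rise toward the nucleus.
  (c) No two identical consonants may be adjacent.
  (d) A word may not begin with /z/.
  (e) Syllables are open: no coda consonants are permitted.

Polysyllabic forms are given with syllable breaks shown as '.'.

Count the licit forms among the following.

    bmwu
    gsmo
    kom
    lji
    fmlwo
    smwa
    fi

5

bmwu — σ1 onset /bmw/ (1→3→5 rises), coda /∅/ ok → licit
gsmo — σ1 onset /gsm/ (1→2→3 rises), coda /∅/ ok → licit
kom — violates constraint (e): syllable 1 coda /m/ has 1 consonant (> 0) → illicit
lji — σ1 onset /lj/ (4→5 rises), coda /∅/ ok → licit
fmlwo — violates constraint (a): syllable 1 onset /fmlw/ has 4 consonants (> 3) → illicit
smwa — σ1 onset /smw/ (2→3→5 rises), coda /∅/ ok → licit
fi — σ1 onset /f/, coda /∅/ ok → licit
Licit: bmwu, gsmo, lji, smwa, fi → 5.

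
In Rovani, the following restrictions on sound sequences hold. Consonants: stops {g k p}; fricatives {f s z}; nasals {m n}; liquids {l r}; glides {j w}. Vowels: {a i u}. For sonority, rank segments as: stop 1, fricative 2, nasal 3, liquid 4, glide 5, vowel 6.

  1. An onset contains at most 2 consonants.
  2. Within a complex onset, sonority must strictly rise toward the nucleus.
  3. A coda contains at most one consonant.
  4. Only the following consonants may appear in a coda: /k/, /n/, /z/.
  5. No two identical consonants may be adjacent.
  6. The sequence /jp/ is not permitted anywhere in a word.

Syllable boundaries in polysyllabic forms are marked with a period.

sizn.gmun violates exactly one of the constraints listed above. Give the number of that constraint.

sizn.gmun: syllable 1 coda /zn/ has 2 consonants (> 1).
This is a violation of constraint 3: "A coda contains at most one consonant."
The remaining constraints (1, 2, 4, 5, 6) are satisfied.

3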